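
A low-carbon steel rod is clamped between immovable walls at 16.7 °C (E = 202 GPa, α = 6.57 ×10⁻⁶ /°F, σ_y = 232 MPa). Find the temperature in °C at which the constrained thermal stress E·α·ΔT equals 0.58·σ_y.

73.0 °C

α = 6.57×10⁻⁶/°F × 9/5 = 11.8×10⁻⁶/K.
E·α·ΔT = 134.6 MPa ⇒ ΔT = 134.6 / (202.0×10³ × 11.8×10⁻⁶) = 56.33 K.
T = 16.7 + 56.33 = 73.03 °C.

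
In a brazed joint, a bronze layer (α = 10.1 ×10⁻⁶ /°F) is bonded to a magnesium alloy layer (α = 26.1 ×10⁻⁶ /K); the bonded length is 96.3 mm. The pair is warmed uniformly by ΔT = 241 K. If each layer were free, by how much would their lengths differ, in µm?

184 µm

bronze: α = 10.1×10⁻⁶/°F × 9/5 = 18.2×10⁻⁶/K.
Δα = |18.2 − 26.1|×10⁻⁶/K = 7.92×10⁻⁶/K.
ΔL_mismatch = Δα·L·ΔT = 7.92×10⁻⁶ × 96.3 mm × 241.0 K = 184 µm.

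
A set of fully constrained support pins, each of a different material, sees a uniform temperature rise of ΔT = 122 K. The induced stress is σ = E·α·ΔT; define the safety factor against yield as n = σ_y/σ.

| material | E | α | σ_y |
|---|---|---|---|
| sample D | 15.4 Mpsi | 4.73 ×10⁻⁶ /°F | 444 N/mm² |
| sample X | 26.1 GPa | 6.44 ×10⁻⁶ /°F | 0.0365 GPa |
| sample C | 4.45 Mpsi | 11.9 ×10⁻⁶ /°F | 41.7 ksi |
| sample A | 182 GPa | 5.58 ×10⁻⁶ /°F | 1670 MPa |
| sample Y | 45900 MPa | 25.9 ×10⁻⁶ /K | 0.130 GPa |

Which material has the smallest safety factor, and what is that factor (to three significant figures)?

sample Y, n = 0.896

With everything in SI (GPa, ×10⁻⁶/K, MPa):
  sample D: E = 106.2, α = 8.51, σ_y = 444.0 → σ = 110 MPa, n = 4.03
  sample X: E = 26.10, α = 11.6, σ_y = 36.50 → σ = 36.9 MPa, n = 0.989
  sample C: E = 30.68, α = 21.4, σ_y = 287.5 → σ = 80.2 MPa, n = 3.59
  sample A: E = 182.0, α = 10.0, σ_y = 1670 → σ = 223 MPa, n = 7.49
  sample Y: E = 45.90, α = 25.9, σ_y = 130.0 → σ = 145 MPa, n = 0.896
Smallest n: sample Y with n = 0.896.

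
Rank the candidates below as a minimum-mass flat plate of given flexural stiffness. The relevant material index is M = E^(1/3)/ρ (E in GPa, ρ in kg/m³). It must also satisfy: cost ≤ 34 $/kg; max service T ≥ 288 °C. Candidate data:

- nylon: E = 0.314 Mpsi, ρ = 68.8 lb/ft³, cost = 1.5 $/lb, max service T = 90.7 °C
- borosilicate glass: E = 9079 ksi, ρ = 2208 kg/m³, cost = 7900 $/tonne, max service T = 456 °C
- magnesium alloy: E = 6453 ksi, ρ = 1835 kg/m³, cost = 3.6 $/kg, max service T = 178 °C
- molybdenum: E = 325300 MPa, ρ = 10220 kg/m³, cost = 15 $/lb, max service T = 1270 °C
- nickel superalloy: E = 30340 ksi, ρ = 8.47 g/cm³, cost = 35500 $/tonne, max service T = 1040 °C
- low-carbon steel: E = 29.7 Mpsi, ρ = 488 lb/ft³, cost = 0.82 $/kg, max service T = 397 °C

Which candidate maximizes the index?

borosilicate glass

Screen on constraints: cost ≤ 34 $/kg; max service T ≥ 288 °C. Survivors: borosilicate glass, molybdenum, low-carbon steel.
Putting every candidate on a common basis:
  borosilicate glass: E = 62.60 GPa, ρ = 2208 kg/m³
  molybdenum: E = 325.3 GPa, ρ = 10220 kg/m³
  low-carbon steel: E = 204.8 GPa, ρ = 7817 kg/m³
  borosilicate glass: M = 1.80×10⁻³
  low-carbon steel: M = 0.754×10⁻³
  molybdenum: M = 0.673×10⁻³
The maximum is for borosilicate glass.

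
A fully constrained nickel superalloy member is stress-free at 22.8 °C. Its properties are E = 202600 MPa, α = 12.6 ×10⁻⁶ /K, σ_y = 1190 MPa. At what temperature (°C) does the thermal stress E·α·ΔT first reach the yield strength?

E = 202600 MPa = 202.6 GPa.
E·α·ΔT = 1190 MPa ⇒ ΔT = 1190 / (202.6×10³ × 12.6×10⁻⁶) = 466.2 K.
T = 22.8 + 466.2 = 489.0 °C.

489 °C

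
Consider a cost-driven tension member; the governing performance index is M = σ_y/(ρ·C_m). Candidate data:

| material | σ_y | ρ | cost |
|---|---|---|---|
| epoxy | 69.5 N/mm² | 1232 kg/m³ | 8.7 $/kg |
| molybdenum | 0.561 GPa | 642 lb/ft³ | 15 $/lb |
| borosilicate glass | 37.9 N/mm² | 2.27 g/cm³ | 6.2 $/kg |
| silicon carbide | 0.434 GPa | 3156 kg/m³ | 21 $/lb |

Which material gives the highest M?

Convert each candidate to consistent units, then evaluate M:
  epoxy: σ_y = 69.50 MPa, ρ = 1232 kg/m³, cost = 8.700 $/kg
  molybdenum: σ_y = 561.0 MPa, ρ = 10280 kg/m³, cost = 33.07 $/kg
  borosilicate glass: σ_y = 37.90 MPa, ρ = 2270 kg/m³, cost = 6.200 $/kg
  silicon carbide: σ_y = 434.0 MPa, ρ = 3156 kg/m³, cost = 46.30 $/kg
  epoxy: M = 6.48 kN·m per $
  silicon carbide: M = 2.97 kN·m per $
  borosilicate glass: M = 2.69 kN·m per $
  molybdenum: M = 1.65 kN·m per $
The maximum is for epoxy.

epoxy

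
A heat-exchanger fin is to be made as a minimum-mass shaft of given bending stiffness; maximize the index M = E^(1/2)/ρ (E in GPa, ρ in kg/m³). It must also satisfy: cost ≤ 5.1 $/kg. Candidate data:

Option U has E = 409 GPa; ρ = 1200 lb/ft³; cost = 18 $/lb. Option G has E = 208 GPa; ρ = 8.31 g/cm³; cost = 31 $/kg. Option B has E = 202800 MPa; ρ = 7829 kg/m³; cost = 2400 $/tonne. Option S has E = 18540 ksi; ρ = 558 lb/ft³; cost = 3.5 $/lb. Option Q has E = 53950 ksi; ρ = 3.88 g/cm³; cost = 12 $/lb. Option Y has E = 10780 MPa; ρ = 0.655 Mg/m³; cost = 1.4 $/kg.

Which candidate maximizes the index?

option Y

Screen on constraints: cost ≤ 5.1 $/kg. Survivors: option B, option Y.
Putting every candidate on a common basis:
  option B: E = 202.8 GPa, ρ = 7829 kg/m³
  option Y: E = 10.78 GPa, ρ = 655.0 kg/m³
  option Y: M = 5.01×10⁻³
  option B: M = 1.82×10⁻³
The maximum is for option Y.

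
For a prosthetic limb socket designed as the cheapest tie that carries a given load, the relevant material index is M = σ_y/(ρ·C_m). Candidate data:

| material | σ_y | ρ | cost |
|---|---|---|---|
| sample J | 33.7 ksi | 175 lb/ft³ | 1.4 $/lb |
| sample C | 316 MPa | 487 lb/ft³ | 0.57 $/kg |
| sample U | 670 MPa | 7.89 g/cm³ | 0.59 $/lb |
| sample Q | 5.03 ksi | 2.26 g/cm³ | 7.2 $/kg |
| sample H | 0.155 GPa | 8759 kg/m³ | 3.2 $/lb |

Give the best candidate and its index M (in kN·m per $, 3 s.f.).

Normalizing units and computing the index:
  sample J: σ_y = 232.4 MPa, ρ = 2803 kg/m³, cost = 3.086 $/kg
  sample C: σ_y = 316.0 MPa, ρ = 7801 kg/m³, cost = 0.5700 $/kg
  sample U: σ_y = 670.0 MPa, ρ = 7890 kg/m³, cost = 1.301 $/kg
  sample Q: σ_y = 34.68 MPa, ρ = 2260 kg/m³, cost = 7.200 $/kg
  sample H: σ_y = 155.0 MPa, ρ = 8759 kg/m³, cost = 7.055 $/kg
  sample C: M = 71.1 kN·m per $
  sample U: M = 65.3 kN·m per $
  sample J: M = 26.9 kN·m per $
  sample H: M = 2.51 kN·m per $
  sample Q: M = 2.13 kN·m per $
Sample C has the largest M.

sample C, M = 71.1 kN·m per $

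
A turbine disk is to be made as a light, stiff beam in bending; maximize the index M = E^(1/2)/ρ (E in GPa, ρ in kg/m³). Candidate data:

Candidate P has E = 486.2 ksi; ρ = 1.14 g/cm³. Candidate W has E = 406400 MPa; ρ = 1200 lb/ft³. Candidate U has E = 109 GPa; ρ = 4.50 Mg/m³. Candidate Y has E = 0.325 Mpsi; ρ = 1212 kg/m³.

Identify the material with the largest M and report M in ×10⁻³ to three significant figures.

candidate U, M = 2.32×10⁻³

In SI units:
  candidate P: E = 3.352 GPa, ρ = 1140 kg/m³
  candidate W: E = 406.4 GPa, ρ = 19220 kg/m³
  candidate U: E = 109.0 GPa, ρ = 4500 kg/m³
  candidate Y: E = 2.241 GPa, ρ = 1212 kg/m³
  candidate U: M = 2.32×10⁻³
  candidate P: M = 1.61×10⁻³
  candidate Y: M = 1.24×10⁻³
  candidate W: M = 1.05×10⁻³
Candidate U has the largest M.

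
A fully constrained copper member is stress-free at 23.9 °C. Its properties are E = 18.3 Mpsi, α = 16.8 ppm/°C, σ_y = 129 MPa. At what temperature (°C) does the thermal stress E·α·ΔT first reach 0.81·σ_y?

73.2 °C

E = 18.3 Mpsi = 126.2 GPa.
E·α·ΔT = 104.5 MPa ⇒ ΔT = 104.5 / (126.2×10³ × 16.8×10⁻⁶) = 49.29 K.
T = 23.9 + 49.29 = 73.19 °C.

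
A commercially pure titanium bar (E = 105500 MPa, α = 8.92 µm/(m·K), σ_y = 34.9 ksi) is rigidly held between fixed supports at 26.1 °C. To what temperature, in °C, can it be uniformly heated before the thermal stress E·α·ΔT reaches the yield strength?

E = 105500 MPa = 105.5 GPa.
σ_y = 34.9 ksi = 240.6 MPa.
E·α·ΔT = 240.6 MPa ⇒ ΔT = 240.6 / (105.5×10³ × 8.92×10⁻⁶) = 255.7 K.
T = 26.1 + 255.7 = 281.8 °C.

282 °C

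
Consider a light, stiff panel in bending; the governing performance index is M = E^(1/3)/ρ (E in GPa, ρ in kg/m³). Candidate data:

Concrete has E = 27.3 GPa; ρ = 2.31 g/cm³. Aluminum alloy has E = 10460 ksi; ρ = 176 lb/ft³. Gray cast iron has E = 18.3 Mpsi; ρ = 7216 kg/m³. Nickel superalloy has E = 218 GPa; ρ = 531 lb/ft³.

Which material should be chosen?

aluminum alloy

In SI units:
  concrete: E = 27.30 GPa, ρ = 2310 kg/m³
  aluminum alloy: E = 72.12 GPa, ρ = 2819 kg/m³
  gray cast iron: E = 126.2 GPa, ρ = 7216 kg/m³
  nickel superalloy: E = 218.0 GPa, ρ = 8506 kg/m³
  aluminum alloy: M = 1.48×10⁻³
  concrete: M = 1.30×10⁻³
  nickel superalloy: M = 0.708×10⁻³
  gray cast iron: M = 0.695×10⁻³
Aluminum alloy has the largest M.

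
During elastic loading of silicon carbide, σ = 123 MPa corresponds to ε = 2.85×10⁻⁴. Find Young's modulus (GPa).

E = σ/ε = 123 MPa / 2.85×10⁻⁴ = 431600 MPa = 432 GPa.

432 GPa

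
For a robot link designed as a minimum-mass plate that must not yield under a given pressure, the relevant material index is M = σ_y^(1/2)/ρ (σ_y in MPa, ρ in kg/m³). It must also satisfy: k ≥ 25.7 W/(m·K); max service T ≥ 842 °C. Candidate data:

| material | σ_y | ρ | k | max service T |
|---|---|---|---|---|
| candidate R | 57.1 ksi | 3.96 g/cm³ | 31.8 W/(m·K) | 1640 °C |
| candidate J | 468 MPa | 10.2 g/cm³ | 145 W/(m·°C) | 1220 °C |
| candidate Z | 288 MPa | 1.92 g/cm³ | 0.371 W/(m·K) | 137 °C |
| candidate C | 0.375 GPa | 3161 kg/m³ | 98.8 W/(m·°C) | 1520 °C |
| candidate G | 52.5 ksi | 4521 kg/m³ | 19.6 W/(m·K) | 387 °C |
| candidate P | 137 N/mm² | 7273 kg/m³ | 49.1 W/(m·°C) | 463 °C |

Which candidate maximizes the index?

candidate C

Screen on constraints: k ≥ 25.7 W/(m·K); max service T ≥ 842 °C. Survivors: candidate R, candidate J, candidate C.
After converting to SI:
  candidate R: σ_y = 393.7 MPa, ρ = 3960 kg/m³
  candidate J: σ_y = 468.0 MPa, ρ = 10200 kg/m³
  candidate C: σ_y = 375.0 MPa, ρ = 3161 kg/m³
  candidate C: M = 6.13×10⁻³
  candidate R: M = 5.01×10⁻³
  candidate J: M = 2.12×10⁻³
Highest index: candidate C.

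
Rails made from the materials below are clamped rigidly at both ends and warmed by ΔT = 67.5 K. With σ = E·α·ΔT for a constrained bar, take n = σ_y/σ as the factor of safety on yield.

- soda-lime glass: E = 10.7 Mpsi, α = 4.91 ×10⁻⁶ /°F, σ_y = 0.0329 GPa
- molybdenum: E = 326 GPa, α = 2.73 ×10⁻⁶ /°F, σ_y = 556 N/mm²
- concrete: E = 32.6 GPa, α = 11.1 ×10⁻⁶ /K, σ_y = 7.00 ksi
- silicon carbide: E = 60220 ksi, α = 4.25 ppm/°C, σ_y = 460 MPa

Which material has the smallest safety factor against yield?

In consistent units (E in GPa, α in ×10⁻⁶/K, σ_y in MPa):
  soda-lime glass: E = 73.77, α = 8.84, σ_y = 32.90 → σ = 44.0 MPa, n = 0.748
  molybdenum: E = 326.0, α = 4.91, σ_y = 556.0 → σ = 108 MPa, n = 5.14
  concrete: E = 32.60, α = 11.1, σ_y = 48.26 → σ = 24.4 MPa, n = 1.98
  silicon carbide: E = 415.2, α = 4.25, σ_y = 460.0 → σ = 119 MPa, n = 3.86
Smallest n: soda-lime glass with n = 0.748.

soda-lime glass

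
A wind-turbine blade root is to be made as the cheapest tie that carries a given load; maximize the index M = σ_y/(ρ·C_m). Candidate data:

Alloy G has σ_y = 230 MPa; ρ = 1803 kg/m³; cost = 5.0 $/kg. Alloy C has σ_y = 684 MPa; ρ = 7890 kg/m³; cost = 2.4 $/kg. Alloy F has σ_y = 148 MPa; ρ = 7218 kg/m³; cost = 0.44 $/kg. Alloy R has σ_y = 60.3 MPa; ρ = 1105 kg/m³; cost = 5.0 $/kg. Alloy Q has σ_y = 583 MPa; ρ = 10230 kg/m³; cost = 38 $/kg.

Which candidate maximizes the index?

Per-candidate index values:
  alloy F: M = 46.6 kN·m per $
  alloy C: M = 36.1 kN·m per $
  alloy G: M = 25.5 kN·m per $
  alloy R: M = 10.9 kN·m per $
  alloy Q: M = 1.50 kN·m per $
Alloy F ranks first.

alloy F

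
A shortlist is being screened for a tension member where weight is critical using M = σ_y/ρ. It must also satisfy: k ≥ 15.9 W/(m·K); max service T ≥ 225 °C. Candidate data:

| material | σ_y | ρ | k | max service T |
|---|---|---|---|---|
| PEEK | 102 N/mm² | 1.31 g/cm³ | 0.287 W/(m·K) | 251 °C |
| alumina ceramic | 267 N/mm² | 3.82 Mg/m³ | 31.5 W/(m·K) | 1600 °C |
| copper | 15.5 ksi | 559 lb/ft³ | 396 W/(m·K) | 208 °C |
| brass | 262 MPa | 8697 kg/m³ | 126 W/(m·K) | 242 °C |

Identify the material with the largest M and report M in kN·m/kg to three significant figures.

Screen on constraints: k ≥ 15.9 W/(m·K); max service T ≥ 225 °C. Survivors: alumina ceramic, brass.
Putting every candidate on a common basis:
  alumina ceramic: σ_y = 267.0 MPa, ρ = 3820 kg/m³
  brass: σ_y = 262.0 MPa, ρ = 8697 kg/m³
  alumina ceramic: M = 69.9 kN·m/kg
  brass: M = 30.1 kN·m/kg
Alumina ceramic ranks first.

alumina ceramic, M = 69.9 kN·m/kg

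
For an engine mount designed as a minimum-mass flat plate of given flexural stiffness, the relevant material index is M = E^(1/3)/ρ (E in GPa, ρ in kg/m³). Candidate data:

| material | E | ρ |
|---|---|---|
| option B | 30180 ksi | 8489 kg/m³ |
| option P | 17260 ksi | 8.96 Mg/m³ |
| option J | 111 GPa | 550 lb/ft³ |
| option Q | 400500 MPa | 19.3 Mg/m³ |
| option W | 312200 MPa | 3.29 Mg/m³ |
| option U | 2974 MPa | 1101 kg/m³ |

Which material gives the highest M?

Putting every candidate on a common basis:
  option B: E = 208.1 GPa, ρ = 8489 kg/m³
  option P: E = 119.0 GPa, ρ = 8960 kg/m³
  option J: E = 111.0 GPa, ρ = 8810 kg/m³
  option Q: E = 400.5 GPa, ρ = 19300 kg/m³
  option W: E = 312.2 GPa, ρ = 3290 kg/m³
  option U: E = 2.974 GPa, ρ = 1101 kg/m³
  option W: M = 2.06×10⁻³
  option U: M = 1.31×10⁻³
  option B: M = 0.698×10⁻³
  option P: M = 0.549×10⁻³
  option J: M = 0.545×10⁻³
  option Q: M = 0.382×10⁻³
Highest index: option W.

option W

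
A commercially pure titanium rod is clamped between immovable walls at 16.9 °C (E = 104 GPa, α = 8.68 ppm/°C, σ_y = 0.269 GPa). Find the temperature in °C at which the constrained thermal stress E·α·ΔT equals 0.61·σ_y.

σ_y = 0.269 GPa = 269.0 MPa.
E·α·ΔT = 164.1 MPa ⇒ ΔT = 164.1 / (104.0×10³ × 8.68×10⁻⁶) = 181.8 K.
T = 16.9 + 181.8 = 198.7 °C.

199 °C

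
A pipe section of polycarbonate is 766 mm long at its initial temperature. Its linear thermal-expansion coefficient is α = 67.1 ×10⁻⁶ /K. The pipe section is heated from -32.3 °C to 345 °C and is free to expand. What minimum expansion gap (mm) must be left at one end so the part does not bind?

19.4 mm

ΔT = 345 − (-32.3) = 377.3 K.
ΔL = α·L₀·ΔT = 67.1×10⁻⁶ × 766 mm × 377.3 K = 19.4 mm.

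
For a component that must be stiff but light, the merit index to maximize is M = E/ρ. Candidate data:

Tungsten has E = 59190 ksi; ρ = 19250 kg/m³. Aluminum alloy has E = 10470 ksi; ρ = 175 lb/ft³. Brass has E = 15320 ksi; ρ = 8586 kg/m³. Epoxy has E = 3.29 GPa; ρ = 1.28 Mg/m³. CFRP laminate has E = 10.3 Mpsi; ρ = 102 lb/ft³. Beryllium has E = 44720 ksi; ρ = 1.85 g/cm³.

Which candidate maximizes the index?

beryllium

In SI units:
  tungsten: E = 408.1 GPa, ρ = 19250 kg/m³
  aluminum alloy: E = 72.19 GPa, ρ = 2803 kg/m³
  brass: E = 105.6 GPa, ρ = 8586 kg/m³
  epoxy: E = 3.290 GPa, ρ = 1280 kg/m³
  CFRP laminate: E = 71.02 GPa, ρ = 1634 kg/m³
  beryllium: E = 308.3 GPa, ρ = 1850 kg/m³
  beryllium: M = 167 MN·m/kg
  CFRP laminate: M = 43.5 MN·m/kg
  aluminum alloy: M = 25.8 MN·m/kg
  tungsten: M = 21.2 MN·m/kg
  brass: M = 12.3 MN·m/kg
  epoxy: M = 2.57 MN·m/kg
Highest index: beryllium.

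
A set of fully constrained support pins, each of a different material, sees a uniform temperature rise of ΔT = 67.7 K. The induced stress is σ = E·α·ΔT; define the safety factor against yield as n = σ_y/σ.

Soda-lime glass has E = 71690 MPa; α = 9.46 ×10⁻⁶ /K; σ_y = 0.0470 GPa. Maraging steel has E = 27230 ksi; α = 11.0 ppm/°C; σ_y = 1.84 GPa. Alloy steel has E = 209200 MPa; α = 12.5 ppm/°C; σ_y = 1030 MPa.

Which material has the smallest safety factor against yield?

soda-lime glass

In consistent units (E in GPa, α in ×10⁻⁶/K, σ_y in MPa):
  soda-lime glass: E = 71.69, α = 9.46, σ_y = 47.00 → σ = 45.9 MPa, n = 1.02
  maraging steel: E = 187.7, α = 11.0, σ_y = 1840 → σ = 140 MPa, n = 13.2
  alloy steel: E = 209.2, α = 12.5, σ_y = 1030 → σ = 177 MPa, n = 5.82
Smallest n: soda-lime glass with n = 1.02.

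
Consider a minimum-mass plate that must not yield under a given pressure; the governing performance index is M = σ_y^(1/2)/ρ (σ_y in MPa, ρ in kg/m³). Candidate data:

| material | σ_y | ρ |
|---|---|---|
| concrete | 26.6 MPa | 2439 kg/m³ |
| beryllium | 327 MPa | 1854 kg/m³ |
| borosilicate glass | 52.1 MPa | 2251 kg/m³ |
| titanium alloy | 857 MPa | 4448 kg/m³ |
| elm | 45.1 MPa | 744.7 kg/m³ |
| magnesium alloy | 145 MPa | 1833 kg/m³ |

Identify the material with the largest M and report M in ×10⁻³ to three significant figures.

Evaluate M for each candidate:
  beryllium: M = 9.75×10⁻³
  elm: M = 9.02×10⁻³
  titanium alloy: M = 6.58×10⁻³
  magnesium alloy: M = 6.57×10⁻³
  borosilicate glass: M = 3.21×10⁻³
  concrete: M = 2.11×10⁻³
Beryllium ranks first.

beryllium, M = 9.75×10⁻³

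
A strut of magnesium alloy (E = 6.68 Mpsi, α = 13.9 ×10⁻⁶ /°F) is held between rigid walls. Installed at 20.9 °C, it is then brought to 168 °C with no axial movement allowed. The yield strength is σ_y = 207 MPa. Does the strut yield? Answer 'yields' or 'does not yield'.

does not yield

E = 6.68 Mpsi = 46.06 GPa.
α = 13.9×10⁻⁶/°F × 9/5 = 25.0×10⁻⁶/K.
ΔT = 147.1 K. Constrained thermal stress σ = E·α·ΔT = 46.06×10³ MPa × 25.0×10⁻⁶ × 147.1 = 170 MPa (compressive).
Compare to σ_y = 207 MPa: σ < σ_y, so it does not yield.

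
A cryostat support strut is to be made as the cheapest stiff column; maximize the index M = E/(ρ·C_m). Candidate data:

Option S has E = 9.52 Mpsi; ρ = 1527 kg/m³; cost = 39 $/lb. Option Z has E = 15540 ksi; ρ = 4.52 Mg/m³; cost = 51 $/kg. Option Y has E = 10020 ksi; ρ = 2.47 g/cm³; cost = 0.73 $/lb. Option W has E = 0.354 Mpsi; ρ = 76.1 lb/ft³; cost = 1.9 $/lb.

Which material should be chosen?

option Y

In SI units:
  option S: E = 65.64 GPa, ρ = 1527 kg/m³, cost = 85.98 $/kg
  option Z: E = 107.1 GPa, ρ = 4520 kg/m³, cost = 51.00 $/kg
  option Y: E = 69.09 GPa, ρ = 2470 kg/m³, cost = 1.609 $/kg
  option W: E = 2.441 GPa, ρ = 1219 kg/m³, cost = 4.189 $/kg
  option Y: M = 17.4 MN·m per $
  option S: M = 0.500 MN·m per $
  option W: M = 0.478 MN·m per $
  option Z: M = 0.465 MN·m per $
Option Y has the largest M.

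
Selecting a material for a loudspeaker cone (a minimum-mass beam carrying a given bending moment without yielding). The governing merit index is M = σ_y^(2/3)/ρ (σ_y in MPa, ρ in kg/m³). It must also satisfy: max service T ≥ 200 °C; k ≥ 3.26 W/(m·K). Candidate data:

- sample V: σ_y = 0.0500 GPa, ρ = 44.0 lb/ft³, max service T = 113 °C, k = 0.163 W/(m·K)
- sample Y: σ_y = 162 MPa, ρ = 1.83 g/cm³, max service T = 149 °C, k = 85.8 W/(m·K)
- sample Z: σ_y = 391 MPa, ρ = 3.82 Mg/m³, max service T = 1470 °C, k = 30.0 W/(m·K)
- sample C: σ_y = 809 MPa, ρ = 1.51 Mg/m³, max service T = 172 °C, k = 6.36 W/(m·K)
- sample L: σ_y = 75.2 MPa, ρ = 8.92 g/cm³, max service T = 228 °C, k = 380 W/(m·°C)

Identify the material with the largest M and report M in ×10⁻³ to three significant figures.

Screen on constraints: max service T ≥ 200 °C; k ≥ 3.26 W/(m·K). Survivors: sample Z, sample L.
Convert each candidate to consistent units, then evaluate M:
  sample Z: σ_y = 391.0 MPa, ρ = 3820 kg/m³
  sample L: σ_y = 75.20 MPa, ρ = 8920 kg/m³
  sample Z: M = 14.0×10⁻³
  sample L: M = 2.00×10⁻³
Highest index: sample Z.

sample Z, M = 14.0×10⁻³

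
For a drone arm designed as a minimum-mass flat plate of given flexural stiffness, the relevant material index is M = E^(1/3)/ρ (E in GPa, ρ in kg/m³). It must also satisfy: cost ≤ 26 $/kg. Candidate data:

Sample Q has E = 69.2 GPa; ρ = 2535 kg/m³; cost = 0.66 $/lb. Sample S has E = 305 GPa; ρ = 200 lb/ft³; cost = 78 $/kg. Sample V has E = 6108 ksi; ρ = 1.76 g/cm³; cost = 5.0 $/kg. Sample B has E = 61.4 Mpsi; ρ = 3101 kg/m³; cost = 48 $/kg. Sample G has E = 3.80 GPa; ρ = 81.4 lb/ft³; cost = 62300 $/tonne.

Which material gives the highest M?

Screen on constraints: cost ≤ 26 $/kg. Survivors: sample Q, sample V.
Putting every candidate on a common basis:
  sample Q: E = 69.20 GPa, ρ = 2535 kg/m³
  sample V: E = 42.11 GPa, ρ = 1760 kg/m³
  sample V: M = 1.98×10⁻³
  sample Q: M = 1.62×10⁻³
Sample V ranks first.

sample V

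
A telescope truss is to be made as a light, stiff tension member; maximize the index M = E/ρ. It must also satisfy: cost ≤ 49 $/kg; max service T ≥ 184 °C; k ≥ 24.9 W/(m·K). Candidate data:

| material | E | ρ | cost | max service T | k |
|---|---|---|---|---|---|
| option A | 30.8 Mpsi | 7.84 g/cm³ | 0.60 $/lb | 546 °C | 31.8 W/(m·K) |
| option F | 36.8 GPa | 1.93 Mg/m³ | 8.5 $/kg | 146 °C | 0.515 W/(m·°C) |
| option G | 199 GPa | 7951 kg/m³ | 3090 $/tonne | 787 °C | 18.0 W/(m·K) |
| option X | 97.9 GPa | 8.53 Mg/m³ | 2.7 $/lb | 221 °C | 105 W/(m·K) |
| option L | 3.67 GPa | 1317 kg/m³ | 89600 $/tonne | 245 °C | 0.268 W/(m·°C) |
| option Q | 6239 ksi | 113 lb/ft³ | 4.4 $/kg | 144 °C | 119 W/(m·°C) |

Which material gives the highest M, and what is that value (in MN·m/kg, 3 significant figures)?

option A, M = 27.1 MN·m/kg

Screen on constraints: cost ≤ 49 $/kg; max service T ≥ 184 °C; k ≥ 24.9 W/(m·K). Survivors: option A, option X.
In SI units:
  option A: E = 212.4 GPa, ρ = 7840 kg/m³
  option X: E = 97.90 GPa, ρ = 8530 kg/m³
  option A: M = 27.1 MN·m/kg
  option X: M = 11.5 MN·m/kg
Option A ranks first.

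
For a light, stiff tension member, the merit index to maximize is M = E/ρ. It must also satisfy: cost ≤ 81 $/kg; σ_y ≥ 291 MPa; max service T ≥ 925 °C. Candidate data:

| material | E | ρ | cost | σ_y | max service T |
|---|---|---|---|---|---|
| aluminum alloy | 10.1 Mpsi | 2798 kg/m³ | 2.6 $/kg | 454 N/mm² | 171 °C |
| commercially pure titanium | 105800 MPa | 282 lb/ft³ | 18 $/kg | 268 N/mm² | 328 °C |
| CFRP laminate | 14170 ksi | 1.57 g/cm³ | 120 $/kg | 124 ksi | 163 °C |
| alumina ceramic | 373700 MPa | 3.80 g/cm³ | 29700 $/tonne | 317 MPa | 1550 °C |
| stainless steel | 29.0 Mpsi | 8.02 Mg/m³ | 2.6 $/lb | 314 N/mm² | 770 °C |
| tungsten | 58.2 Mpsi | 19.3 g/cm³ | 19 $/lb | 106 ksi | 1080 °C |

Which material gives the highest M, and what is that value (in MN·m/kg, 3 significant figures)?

Screen on constraints: cost ≤ 81 $/kg; σ_y ≥ 291 MPa; max service T ≥ 925 °C. Survivors: alumina ceramic, tungsten.
In SI units:
  alumina ceramic: E = 373.7 GPa, ρ = 3800 kg/m³
  tungsten: E = 401.3 GPa, ρ = 19300 kg/m³
  alumina ceramic: M = 98.3 MN·m/kg
  tungsten: M = 20.8 MN·m/kg
The maximum is for alumina ceramic.

alumina ceramic, M = 98.3 MN·m/kg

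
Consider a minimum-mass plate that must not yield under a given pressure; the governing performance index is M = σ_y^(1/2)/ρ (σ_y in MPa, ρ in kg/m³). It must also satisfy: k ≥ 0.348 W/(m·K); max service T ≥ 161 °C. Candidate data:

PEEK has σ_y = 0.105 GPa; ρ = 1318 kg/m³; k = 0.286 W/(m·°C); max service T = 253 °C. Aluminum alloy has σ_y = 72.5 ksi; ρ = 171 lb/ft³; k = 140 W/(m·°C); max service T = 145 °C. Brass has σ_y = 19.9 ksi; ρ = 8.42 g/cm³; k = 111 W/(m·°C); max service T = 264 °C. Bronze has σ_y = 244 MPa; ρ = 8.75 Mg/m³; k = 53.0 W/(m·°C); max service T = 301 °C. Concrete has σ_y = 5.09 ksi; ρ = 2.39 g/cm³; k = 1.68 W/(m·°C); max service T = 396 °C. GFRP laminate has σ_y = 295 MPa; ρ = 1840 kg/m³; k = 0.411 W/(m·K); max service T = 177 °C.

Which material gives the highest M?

GFRP laminate

Screen on constraints: k ≥ 0.348 W/(m·K); max service T ≥ 161 °C. Survivors: brass, bronze, concrete, GFRP laminate.
Putting every candidate on a common basis:
  brass: σ_y = 137.2 MPa, ρ = 8420 kg/m³
  bronze: σ_y = 244.0 MPa, ρ = 8750 kg/m³
  concrete: σ_y = 35.09 MPa, ρ = 2390 kg/m³
  GFRP laminate: σ_y = 295.0 MPa, ρ = 1840 kg/m³
  GFRP laminate: M = 9.33×10⁻³
  concrete: M = 2.48×10⁻³
  bronze: M = 1.79×10⁻³
  brass: M = 1.39×10⁻³
The maximum is for GFRP laminate.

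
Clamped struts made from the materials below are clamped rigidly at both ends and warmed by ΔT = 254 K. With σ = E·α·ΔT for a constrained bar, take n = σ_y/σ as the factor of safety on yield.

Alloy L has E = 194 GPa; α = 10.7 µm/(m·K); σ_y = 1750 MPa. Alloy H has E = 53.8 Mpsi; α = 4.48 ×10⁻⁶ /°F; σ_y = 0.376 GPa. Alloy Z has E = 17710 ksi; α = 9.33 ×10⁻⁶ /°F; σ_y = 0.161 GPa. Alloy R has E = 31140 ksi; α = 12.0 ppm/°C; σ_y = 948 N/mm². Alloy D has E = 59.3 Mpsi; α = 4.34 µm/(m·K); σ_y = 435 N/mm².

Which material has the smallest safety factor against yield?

Per material, after unit conversion:
  alloy L: E = 194.0, α = 10.7, σ_y = 1750 → σ = 527 MPa, n = 3.32
  alloy H: E = 370.9, α = 8.06, σ_y = 376.0 → σ = 760 MPa, n = 0.495
  alloy Z: E = 122.1, α = 16.8, σ_y = 161.0 → σ = 521 MPa, n = 0.309
  alloy R: E = 214.7, α = 12.0, σ_y = 948.0 → σ = 654 MPa, n = 1.45
  alloy D: E = 408.9, α = 4.34, σ_y = 435.0 → σ = 451 MPa, n = 0.965
Alloy Z has the lowest safety factor, n = 0.309.

alloy Z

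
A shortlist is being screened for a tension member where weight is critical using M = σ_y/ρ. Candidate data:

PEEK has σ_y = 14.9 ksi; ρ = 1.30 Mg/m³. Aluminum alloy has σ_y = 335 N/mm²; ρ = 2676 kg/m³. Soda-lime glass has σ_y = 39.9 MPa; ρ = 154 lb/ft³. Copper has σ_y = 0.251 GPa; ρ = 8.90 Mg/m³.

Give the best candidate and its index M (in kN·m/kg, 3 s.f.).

Convert each candidate to consistent units, then evaluate M:
  PEEK: σ_y = 102.7 MPa, ρ = 1300 kg/m³
  aluminum alloy: σ_y = 335.0 MPa, ρ = 2676 kg/m³
  soda-lime glass: σ_y = 39.90 MPa, ρ = 2467 kg/m³
  copper: σ_y = 251.0 MPa, ρ = 8900 kg/m³
  aluminum alloy: M = 125 kN·m/kg
  PEEK: M = 79.0 kN·m/kg
  copper: M = 28.2 kN·m/kg
  soda-lime glass: M = 16.2 kN·m/kg
Aluminum alloy has the largest M.

aluminum alloy, M = 125 kN·m/kg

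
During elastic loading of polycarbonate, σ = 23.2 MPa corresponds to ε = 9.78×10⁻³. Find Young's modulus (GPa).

2.37 GPa

E = σ/ε = 23.2 MPa / 9.78×10⁻³ = 2372 MPa = 2.37 GPa.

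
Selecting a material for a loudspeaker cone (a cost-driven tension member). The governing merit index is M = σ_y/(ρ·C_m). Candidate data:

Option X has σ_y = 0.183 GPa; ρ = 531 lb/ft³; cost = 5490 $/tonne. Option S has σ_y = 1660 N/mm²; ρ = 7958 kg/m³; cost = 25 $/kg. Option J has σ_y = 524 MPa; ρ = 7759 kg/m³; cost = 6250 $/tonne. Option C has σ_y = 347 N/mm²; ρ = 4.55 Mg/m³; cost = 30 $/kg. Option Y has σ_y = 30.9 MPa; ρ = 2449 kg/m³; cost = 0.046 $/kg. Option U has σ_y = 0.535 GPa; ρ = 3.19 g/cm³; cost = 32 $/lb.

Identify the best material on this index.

In SI units:
  option X: σ_y = 183.0 MPa, ρ = 8506 kg/m³, cost = 5.490 $/kg
  option S: σ_y = 1660 MPa, ρ = 7958 kg/m³, cost = 25.00 $/kg
  option J: σ_y = 524.0 MPa, ρ = 7759 kg/m³, cost = 6.250 $/kg
  option C: σ_y = 347.0 MPa, ρ = 4550 kg/m³, cost = 30.00 $/kg
  option Y: σ_y = 30.90 MPa, ρ = 2449 kg/m³, cost = 0.04600 $/kg
  option U: σ_y = 535.0 MPa, ρ = 3190 kg/m³, cost = 70.55 $/kg
  option Y: M = 274 kN·m per $
  option J: M = 10.8 kN·m per $
  option S: M = 8.34 kN·m per $
  option X: M = 3.92 kN·m per $
  option C: M = 2.54 kN·m per $
  option U: M = 2.38 kN·m per $
Highest index: option Y.

option Y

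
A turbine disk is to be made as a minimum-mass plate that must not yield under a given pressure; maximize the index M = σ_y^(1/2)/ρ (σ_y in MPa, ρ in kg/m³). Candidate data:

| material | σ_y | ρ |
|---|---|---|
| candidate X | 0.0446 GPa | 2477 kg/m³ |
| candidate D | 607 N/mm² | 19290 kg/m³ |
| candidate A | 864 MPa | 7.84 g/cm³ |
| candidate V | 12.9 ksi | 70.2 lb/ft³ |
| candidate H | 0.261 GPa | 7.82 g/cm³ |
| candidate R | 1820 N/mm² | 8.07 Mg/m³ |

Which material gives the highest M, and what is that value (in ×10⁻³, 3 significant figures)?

candidate V, M = 8.39×10⁻³

In SI units:
  candidate X: σ_y = 44.60 MPa, ρ = 2477 kg/m³
  candidate D: σ_y = 607.0 MPa, ρ = 19290 kg/m³
  candidate A: σ_y = 864.0 MPa, ρ = 7840 kg/m³
  candidate V: σ_y = 88.94 MPa, ρ = 1124 kg/m³
  candidate H: σ_y = 261.0 MPa, ρ = 7820 kg/m³
  candidate R: σ_y = 1820 MPa, ρ = 8070 kg/m³
  candidate V: M = 8.39×10⁻³
  candidate R: M = 5.29×10⁻³
  candidate A: M = 3.75×10⁻³
  candidate X: M = 2.70×10⁻³
  candidate H: M = 2.07×10⁻³
  candidate D: M = 1.28×10⁻³
Candidate V ranks first.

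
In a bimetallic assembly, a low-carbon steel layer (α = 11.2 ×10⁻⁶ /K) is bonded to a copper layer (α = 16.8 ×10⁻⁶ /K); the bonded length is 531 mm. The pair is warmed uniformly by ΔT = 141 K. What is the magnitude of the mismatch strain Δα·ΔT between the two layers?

7.90×10⁻⁴

Δα = |11.2 − 16.8|×10⁻⁶/K = 5.60×10⁻⁶/K.
Mismatch strain = Δα·ΔT = 5.60×10⁻⁶ × 141.0 = 7.90×10⁻⁴.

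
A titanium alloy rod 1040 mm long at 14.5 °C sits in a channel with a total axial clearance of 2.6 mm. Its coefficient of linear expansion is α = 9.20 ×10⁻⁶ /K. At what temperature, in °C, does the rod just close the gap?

α·L₀·ΔT = 2.6 mm ⇒ ΔT = 2.6 / (9.20×10⁻⁶ × 1040.0) = 271.7 K.
T = 14.5 + 271.7 = 286.2 °C.

286 °C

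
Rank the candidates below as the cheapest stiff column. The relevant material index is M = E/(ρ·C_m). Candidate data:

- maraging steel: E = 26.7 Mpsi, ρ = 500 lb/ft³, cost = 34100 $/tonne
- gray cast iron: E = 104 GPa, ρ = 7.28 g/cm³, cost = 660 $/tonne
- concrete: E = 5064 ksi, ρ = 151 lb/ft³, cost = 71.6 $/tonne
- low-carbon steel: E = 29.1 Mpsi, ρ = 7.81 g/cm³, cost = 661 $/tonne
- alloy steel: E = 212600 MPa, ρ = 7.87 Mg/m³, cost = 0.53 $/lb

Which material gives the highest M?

concrete

In SI units:
  maraging steel: E = 184.1 GPa, ρ = 8009 kg/m³, cost = 34.10 $/kg
  gray cast iron: E = 104.0 GPa, ρ = 7280 kg/m³, cost = 0.6600 $/kg
  concrete: E = 34.92 GPa, ρ = 2419 kg/m³, cost = 0.07160 $/kg
  low-carbon steel: E = 200.6 GPa, ρ = 7810 kg/m³, cost = 0.6610 $/kg
  alloy steel: E = 212.6 GPa, ρ = 7870 kg/m³, cost = 1.168 $/kg
  concrete: M = 202 MN·m per $
  low-carbon steel: M = 38.9 MN·m per $
  alloy steel: M = 23.1 MN·m per $
  gray cast iron: M = 21.6 MN·m per $
  maraging steel: M = 0.674 MN·m per $
Concrete has the largest M.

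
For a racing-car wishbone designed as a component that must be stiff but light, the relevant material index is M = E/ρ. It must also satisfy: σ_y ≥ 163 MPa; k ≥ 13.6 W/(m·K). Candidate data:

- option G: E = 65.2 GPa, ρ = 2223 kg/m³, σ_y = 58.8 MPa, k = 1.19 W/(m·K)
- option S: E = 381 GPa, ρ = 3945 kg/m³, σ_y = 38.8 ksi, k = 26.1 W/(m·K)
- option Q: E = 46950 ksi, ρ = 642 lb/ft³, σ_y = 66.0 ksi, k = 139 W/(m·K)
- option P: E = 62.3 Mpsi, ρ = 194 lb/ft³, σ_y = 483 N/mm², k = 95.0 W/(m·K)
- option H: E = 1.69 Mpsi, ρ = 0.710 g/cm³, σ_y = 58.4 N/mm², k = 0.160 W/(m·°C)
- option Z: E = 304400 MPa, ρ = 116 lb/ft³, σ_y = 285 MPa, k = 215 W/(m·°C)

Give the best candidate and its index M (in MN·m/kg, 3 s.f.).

option Z, M = 164 MN·m/kg

Screen on constraints: σ_y ≥ 163 MPa; k ≥ 13.6 W/(m·K). Survivors: option S, option Q, option P, option Z.
In SI units:
  option S: E = 381.0 GPa, ρ = 3945 kg/m³
  option Q: E = 323.7 GPa, ρ = 10280 kg/m³
  option P: E = 429.5 GPa, ρ = 3108 kg/m³
  option Z: E = 304.4 GPa, ρ = 1858 kg/m³
  option Z: M = 164 MN·m/kg
  option P: M = 138 MN·m/kg
  option S: M = 96.6 MN·m/kg
  option Q: M = 31.5 MN·m/kg
The maximum is for option Z.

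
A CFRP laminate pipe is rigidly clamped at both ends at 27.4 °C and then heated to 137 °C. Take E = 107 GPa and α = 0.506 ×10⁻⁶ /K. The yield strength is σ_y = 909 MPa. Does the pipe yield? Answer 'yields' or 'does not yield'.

does not yield

ΔT = 109.6 K. Constrained thermal stress σ = E·α·ΔT = 107.0×10³ MPa × 0.506×10⁻⁶ × 109.6 = 5.93 MPa (compressive).
Compare to σ_y = 909 MPa: σ < σ_y, so it does not yield.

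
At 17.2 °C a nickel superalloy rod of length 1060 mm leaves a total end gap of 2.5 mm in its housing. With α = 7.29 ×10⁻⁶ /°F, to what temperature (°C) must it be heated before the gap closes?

197 °C

α = 7.29×10⁻⁶/°F × 9/5 = 13.1×10⁻⁶/K.
α·L₀·ΔT = 2.5 mm ⇒ ΔT = 2.5 / (13.1×10⁻⁶ × 1060.0) = 179.7 K.
T = 17.2 + 179.7 = 196.9 °C.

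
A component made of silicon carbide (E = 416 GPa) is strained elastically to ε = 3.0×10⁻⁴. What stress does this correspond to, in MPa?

σ = E·ε = 416000 MPa × 3.0×10⁻⁴ = 125 MPa.

125 MPa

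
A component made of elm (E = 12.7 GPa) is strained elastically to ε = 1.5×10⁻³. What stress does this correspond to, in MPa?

19.1 MPa

σ = E·ε = 12700 MPa × 1.5×10⁻³ = 19.1 MPa.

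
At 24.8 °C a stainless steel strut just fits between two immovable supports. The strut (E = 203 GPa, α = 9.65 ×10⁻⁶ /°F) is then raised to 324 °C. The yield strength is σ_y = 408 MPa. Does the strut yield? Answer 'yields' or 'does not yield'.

α = 9.65×10⁻⁶/°F × 9/5 = 17.4×10⁻⁶/K.
ΔT = 299.2 K. Constrained thermal stress σ = E·α·ΔT = 203.0×10³ MPa × 17.4×10⁻⁶ × 299.2 = 1060 MPa (compressive).
Compare to σ_y = 408 MPa: σ ≥ σ_y, so it yields.

yields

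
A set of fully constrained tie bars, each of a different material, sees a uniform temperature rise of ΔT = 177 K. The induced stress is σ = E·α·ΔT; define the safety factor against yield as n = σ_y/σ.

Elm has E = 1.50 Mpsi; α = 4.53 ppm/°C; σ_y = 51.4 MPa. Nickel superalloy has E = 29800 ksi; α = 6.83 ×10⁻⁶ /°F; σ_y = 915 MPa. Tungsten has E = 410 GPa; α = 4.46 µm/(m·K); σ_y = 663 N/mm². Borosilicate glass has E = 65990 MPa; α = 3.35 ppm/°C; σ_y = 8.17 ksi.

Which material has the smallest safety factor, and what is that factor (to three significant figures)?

borosilicate glass, n = 1.44

In consistent units (E in GPa, α in ×10⁻⁶/K, σ_y in MPa):
  elm: E = 10.34, α = 4.53, σ_y = 51.40 → σ = 8.29 MPa, n = 6.20
  nickel superalloy: E = 205.5, α = 12.3, σ_y = 915.0 → σ = 447 MPa, n = 2.05
  tungsten: E = 410.0, α = 4.46, σ_y = 663.0 → σ = 324 MPa, n = 2.05
  borosilicate glass: E = 65.99, α = 3.35, σ_y = 56.33 → σ = 39.1 MPa, n = 1.44
Smallest n: borosilicate glass with n = 1.44.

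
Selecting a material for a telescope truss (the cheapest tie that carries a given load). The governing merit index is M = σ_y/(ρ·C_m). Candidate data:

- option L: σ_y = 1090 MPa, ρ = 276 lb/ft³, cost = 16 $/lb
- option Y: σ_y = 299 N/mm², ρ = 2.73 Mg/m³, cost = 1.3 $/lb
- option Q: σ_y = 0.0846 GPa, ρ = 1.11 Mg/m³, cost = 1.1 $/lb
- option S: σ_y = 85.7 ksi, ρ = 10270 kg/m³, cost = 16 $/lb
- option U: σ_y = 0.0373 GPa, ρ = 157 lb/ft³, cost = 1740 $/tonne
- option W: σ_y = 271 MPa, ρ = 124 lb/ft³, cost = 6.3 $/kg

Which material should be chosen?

option Y

Convert each candidate to consistent units, then evaluate M:
  option L: σ_y = 1090 MPa, ρ = 4421 kg/m³, cost = 35.27 $/kg
  option Y: σ_y = 299.0 MPa, ρ = 2730 kg/m³, cost = 2.866 $/kg
  option Q: σ_y = 84.60 MPa, ρ = 1110 kg/m³, cost = 2.425 $/kg
  option S: σ_y = 590.9 MPa, ρ = 10270 kg/m³, cost = 35.27 $/kg
  option U: σ_y = 37.30 MPa, ρ = 2515 kg/m³, cost = 1.740 $/kg
  option W: σ_y = 271.0 MPa, ρ = 1986 kg/m³, cost = 6.300 $/kg
  option Y: M = 38.2 kN·m per $
  option Q: M = 31.4 kN·m per $
  option W: M = 21.7 kN·m per $
  option U: M = 8.52 kN·m per $
  option L: M = 6.99 kN·m per $
  option S: M = 1.63 kN·m per $
Highest index: option Y.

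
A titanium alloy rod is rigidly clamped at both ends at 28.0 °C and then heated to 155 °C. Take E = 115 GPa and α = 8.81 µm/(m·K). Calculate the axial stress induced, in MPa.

ΔT = 127.0 K. Constrained thermal stress σ = E·α·ΔT = 115.0×10³ MPa × 8.81×10⁻⁶ × 127.0 = 129 MPa (compressive).

129 MPa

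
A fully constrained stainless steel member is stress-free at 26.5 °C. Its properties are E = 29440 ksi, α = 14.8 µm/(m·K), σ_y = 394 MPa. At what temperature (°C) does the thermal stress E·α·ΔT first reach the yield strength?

E = 29440 ksi = 203.0 GPa.
E·α·ΔT = 394.0 MPa ⇒ ΔT = 394.0 / (203.0×10³ × 14.8×10⁻⁶) = 131.2 K.
T = 26.5 + 131.2 = 157.7 °C.

158 °C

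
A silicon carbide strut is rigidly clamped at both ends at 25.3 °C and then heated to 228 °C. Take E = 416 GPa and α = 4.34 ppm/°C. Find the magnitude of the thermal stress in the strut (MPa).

366 MPa

ΔT = 202.7 K. Constrained thermal stress σ = E·α·ΔT = 416.0×10³ MPa × 4.34×10⁻⁶ × 202.7 = 366 MPa (compressive).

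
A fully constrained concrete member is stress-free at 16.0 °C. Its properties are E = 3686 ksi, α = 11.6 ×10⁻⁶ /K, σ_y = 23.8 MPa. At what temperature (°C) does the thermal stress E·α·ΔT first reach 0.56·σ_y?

61.2 °C

E = 3686 ksi = 25.41 GPa.
E·α·ΔT = 13.33 MPa ⇒ ΔT = 13.33 / (25.41×10³ × 11.6×10⁻⁶) = 45.21 K.
T = 16.0 + 45.21 = 61.21 °C.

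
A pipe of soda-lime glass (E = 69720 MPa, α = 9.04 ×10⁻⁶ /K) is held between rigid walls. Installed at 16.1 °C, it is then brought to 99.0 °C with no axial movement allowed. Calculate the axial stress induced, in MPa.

E = 69720 MPa = 69.72 GPa.
ΔT = 82.90 K. Constrained thermal stress σ = E·α·ΔT = 69.72×10³ MPa × 9.04×10⁻⁶ × 82.90 = 52.2 MPa (compressive).

52.2 MPa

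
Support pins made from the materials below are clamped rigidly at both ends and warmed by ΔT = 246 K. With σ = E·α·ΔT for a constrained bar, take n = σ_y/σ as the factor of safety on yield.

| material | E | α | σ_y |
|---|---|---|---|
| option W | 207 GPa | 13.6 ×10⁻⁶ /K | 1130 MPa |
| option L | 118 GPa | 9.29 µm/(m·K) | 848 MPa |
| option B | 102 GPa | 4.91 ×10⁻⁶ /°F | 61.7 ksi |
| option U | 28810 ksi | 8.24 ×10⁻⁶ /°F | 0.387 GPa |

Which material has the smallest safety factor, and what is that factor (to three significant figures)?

option U, n = 0.534

Per material, after unit conversion:
  option W: E = 207.0, α = 13.6, σ_y = 1130 → σ = 693 MPa, n = 1.63
  option L: E = 118.0, α = 9.29, σ_y = 848.0 → σ = 270 MPa, n = 3.14
  option B: E = 102.0, α = 8.84, σ_y = 425.4 → σ = 222 MPa, n = 1.92
  option U: E = 198.6, α = 14.8, σ_y = 387.0 → σ = 725 MPa, n = 0.534
Smallest n: option U with n = 0.534.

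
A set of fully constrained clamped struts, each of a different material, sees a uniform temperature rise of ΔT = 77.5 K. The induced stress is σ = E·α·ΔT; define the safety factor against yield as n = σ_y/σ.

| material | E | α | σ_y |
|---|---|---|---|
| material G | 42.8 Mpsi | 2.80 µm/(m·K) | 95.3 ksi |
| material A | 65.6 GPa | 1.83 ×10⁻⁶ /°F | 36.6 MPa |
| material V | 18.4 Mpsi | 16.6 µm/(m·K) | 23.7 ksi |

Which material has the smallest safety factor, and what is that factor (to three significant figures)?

In consistent units (E in GPa, α in ×10⁻⁶/K, σ_y in MPa):
  material G: E = 295.1, α = 2.80, σ_y = 657.1 → σ = 64.0 MPa, n = 10.3
  material A: E = 65.60, α = 3.29, σ_y = 36.60 → σ = 16.7 MPa, n = 2.19
  material V: E = 126.9, α = 16.6, σ_y = 163.4 → σ = 163 MPa, n = 1.00
Smallest n: material V with n = 1.00.

material V, n = 1.00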